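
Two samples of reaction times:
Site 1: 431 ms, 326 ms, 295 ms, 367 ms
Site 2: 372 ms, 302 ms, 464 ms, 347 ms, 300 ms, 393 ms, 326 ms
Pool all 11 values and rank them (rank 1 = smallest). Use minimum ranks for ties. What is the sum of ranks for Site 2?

43

Sorted (ascending): 295, 300, 302, 326, 326, 347, 367, 372, 393, 431, 464
The 2 values of 326 occupy positions 4–5 → each gets rank 4.
Site 2 values → pooled ranks: 372→8, 302→3, 464→11, 347→6, 300→2, 393→9, 326→4
Rank sum = 8 + 3 + 11 + 6 + 2 + 9 + 4 = 43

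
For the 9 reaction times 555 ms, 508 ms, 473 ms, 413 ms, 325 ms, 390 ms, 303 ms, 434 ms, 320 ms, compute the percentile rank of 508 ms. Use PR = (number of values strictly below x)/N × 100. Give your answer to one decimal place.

N = 9.
Strictly below 508: 7. Equal to 508: 1.
PR = 7/9 × 100 = 77.8

77.8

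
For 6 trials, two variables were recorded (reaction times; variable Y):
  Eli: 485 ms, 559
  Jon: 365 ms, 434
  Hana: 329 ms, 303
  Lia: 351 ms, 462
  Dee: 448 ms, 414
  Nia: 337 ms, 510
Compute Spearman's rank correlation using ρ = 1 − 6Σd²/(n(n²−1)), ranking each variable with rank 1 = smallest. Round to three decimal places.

Ranks of variable 1: 6, 4, 1, 3, 5, 2
Ranks of variable 2: 6, 3, 1, 4, 2, 5
d = r₁ − r₂: 0, 1, 0, -1, 3, -3
d²: 0, 1, 0, 1, 9, 9; Σd² = 20
ρ = 1 − 6·20/(6·35) = 1 − 120/210 = 0.429

0.429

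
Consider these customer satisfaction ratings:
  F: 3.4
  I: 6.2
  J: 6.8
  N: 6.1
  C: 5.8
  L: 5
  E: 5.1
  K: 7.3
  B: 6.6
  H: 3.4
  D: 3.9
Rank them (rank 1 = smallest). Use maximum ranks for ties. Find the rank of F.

2

Sorted (ascending): 3.4, 3.4, 3.9, 5, 5.1, 5.8, 6.1, 6.2, 6.6, 6.8, 7.3
The 2 values of 3.4 occupy positions 1–2 → each gets rank 2.
F has value 3.4 → rank 2.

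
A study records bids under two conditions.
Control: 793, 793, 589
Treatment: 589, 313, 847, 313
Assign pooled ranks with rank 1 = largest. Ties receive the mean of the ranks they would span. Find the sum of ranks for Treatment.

Sorted (descending): 847, 793, 793, 589, 589, 313, 313
The 2 values of 793 occupy positions 2–3 → average rank (2+3)/2 = 2.5.
The 2 values of 589 occupy positions 4–5 → average rank (4+5)/2 = 4.5.
The 2 values of 313 occupy positions 6–7 → average rank (6+7)/2 = 6.5.
Treatment values → pooled ranks: 589→4.5, 313→6.5, 847→1, 313→6.5
Rank sum = 4.5 + 6.5 + 1 + 6.5 = 18.5

18.5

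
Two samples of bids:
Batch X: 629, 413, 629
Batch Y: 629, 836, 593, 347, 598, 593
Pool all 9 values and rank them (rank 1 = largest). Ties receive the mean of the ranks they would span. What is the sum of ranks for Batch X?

Sorted (descending): 836, 629, 629, 629, 598, 593, 593, 413, 347
The 3 values of 629 occupy positions 2–4 → average rank 3.
The 2 values of 593 occupy positions 6–7 → average rank (6+7)/2 = 6.5.
Batch X values → pooled ranks: 629→3, 413→8, 629→3
Rank sum = 3 + 8 + 3 = 14

14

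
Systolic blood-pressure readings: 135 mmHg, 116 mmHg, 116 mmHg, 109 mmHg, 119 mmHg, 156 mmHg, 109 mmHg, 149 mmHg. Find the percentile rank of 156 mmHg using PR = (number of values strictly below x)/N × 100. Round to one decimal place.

87.5

N = 8.
Strictly below 156: 7. Equal to 156: 1.
PR = 7/8 × 100 = 87.5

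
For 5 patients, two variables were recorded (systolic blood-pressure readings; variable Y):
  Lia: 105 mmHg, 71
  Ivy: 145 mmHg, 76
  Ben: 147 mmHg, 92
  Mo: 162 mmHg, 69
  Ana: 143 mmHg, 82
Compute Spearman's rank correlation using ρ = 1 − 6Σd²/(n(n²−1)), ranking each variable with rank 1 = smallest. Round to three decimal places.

Ranks of variable 1: 1, 3, 4, 5, 2
Ranks of variable 2: 2, 3, 5, 1, 4
d = r₁ − r₂: -1, 0, -1, 4, -2
d²: 1, 0, 1, 16, 4; Σd² = 22
ρ = 1 − 6·22/(5·24) = 1 − 132/120 = -0.100

-0.100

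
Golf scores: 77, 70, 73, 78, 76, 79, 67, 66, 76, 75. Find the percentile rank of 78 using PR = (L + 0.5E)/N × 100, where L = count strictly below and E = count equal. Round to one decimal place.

85.0

N = 10.
Strictly below 78: 8. Equal to 78: 1.
PR = (8 + 0.5·1)/10 × 100 = 85.0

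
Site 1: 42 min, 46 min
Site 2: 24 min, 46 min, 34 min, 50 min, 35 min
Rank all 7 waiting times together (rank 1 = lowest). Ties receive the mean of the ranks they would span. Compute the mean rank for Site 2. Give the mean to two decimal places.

3.70

Sorted (ascending): 24, 34, 35, 42, 46, 46, 50
The 2 values of 46 occupy positions 5–6 → average rank (5+6)/2 = 5.5.
Site 2 values → pooled ranks: 24→1, 46→5.5, 34→2, 50→7, 35→3
Mean rank = (1 + 5.5 + 2 + 7 + 3) / 5 = 3.70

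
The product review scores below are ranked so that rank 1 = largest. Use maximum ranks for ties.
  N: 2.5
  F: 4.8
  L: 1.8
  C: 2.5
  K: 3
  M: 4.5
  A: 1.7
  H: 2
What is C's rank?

Sorted (descending): 4.8, 4.5, 3, 2.5, 2.5, 2, 1.8, 1.7
The 2 values of 2.5 occupy positions 4–5 → each gets rank 5.
C has value 2.5 → rank 5.

5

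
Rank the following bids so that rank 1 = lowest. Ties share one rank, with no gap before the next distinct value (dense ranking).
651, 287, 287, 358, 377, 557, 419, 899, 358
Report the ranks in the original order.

6, 1, 1, 2, 3, 5, 4, 7, 2

Sorted (ascending): 287, 287, 358, 358, 377, 419, 557, 651, 899
The 2 values of 287 share dense rank 1.
The 2 values of 358 share dense rank 2.
Remaining distinct values take the next consecutive integers.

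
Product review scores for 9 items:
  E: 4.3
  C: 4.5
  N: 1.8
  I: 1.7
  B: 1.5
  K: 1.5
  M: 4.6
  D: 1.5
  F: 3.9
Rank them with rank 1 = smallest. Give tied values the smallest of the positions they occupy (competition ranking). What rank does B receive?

Sorted (ascending): 1.5, 1.5, 1.5, 1.7, 1.8, 3.9, 4.3, 4.5, 4.6
The 3 values of 1.5 occupy positions 1–3 → each gets rank 1.
B has value 1.5 → rank 1.

1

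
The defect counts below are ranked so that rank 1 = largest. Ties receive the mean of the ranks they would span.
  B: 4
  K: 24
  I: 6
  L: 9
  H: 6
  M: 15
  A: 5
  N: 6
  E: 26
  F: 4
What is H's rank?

Sorted (descending): 26, 24, 15, 9, 6, 6, 6, 5, 4, 4
The 3 values of 6 occupy positions 5–7 → average rank 6.
The 2 values of 4 occupy positions 9–10 → average rank (9+10)/2 = 9.5.
H has value 6 → rank 6.

6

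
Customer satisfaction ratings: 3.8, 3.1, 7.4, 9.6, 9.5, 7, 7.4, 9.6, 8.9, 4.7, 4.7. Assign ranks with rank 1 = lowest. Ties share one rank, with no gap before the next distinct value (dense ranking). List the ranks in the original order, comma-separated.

Sorted (ascending): 3.1, 3.8, 4.7, 4.7, 7, 7.4, 7.4, 8.9, 9.5, 9.6, 9.6
The 2 values of 4.7 share dense rank 3.
The 2 values of 7.4 share dense rank 5.
The 2 values of 9.6 share dense rank 8.
Remaining distinct values take the next consecutive integers.

2, 1, 5, 8, 7, 4, 5, 8, 6, 3, 3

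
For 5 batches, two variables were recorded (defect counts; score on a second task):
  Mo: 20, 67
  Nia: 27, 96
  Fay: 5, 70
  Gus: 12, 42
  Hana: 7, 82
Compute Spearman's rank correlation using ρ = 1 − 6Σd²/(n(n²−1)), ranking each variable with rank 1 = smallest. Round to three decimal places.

Ranks of variable 1: 4, 5, 1, 3, 2
Ranks of variable 2: 2, 5, 3, 1, 4
d = r₁ − r₂: 2, 0, -2, 2, -2
d²: 4, 0, 4, 4, 4; Σd² = 16
ρ = 1 − 6·16/(5·24) = 1 − 96/120 = 0.200

0.200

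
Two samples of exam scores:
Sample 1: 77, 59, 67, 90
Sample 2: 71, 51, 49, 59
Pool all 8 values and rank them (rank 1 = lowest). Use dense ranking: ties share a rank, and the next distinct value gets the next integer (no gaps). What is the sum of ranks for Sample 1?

Sorted (ascending): 49, 51, 59, 59, 67, 71, 77, 90
The 2 values of 59 share dense rank 3.
Remaining distinct values take the next consecutive integers.
Sample 1 values → pooled ranks: 77→6, 59→3, 67→4, 90→7
Rank sum = 6 + 3 + 4 + 7 = 20

20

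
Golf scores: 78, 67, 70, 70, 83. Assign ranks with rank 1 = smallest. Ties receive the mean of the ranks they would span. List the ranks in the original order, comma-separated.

4, 1, 2.5, 2.5, 5

Sorted (ascending): 67, 70, 70, 78, 83
The 2 values of 70 occupy positions 2–3 → average rank (2+3)/2 = 2.5.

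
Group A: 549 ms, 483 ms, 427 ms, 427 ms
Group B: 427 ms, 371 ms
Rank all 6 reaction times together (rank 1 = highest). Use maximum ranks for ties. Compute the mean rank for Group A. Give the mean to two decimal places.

Sorted (descending): 549, 483, 427, 427, 427, 371
The 3 values of 427 occupy positions 3–5 → each gets rank 5.
Group A values → pooled ranks: 549→1, 483→2, 427→5, 427→5
Mean rank = (1 + 2 + 5 + 5) / 4 = 3.25

3.25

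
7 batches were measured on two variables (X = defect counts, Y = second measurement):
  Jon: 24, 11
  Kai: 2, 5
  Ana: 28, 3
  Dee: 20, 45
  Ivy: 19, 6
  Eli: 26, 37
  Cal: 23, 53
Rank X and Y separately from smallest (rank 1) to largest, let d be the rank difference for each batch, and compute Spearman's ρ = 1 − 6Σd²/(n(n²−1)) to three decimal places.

-0.036

Ranks of variable 1: 5, 1, 7, 3, 2, 6, 4
Ranks of variable 2: 4, 2, 1, 6, 3, 5, 7
d = r₁ − r₂: 1, -1, 6, -3, -1, 1, -3
d²: 1, 1, 36, 9, 1, 1, 9; Σd² = 58
ρ = 1 − 6·58/(7·48) = 1 − 348/336 = -0.036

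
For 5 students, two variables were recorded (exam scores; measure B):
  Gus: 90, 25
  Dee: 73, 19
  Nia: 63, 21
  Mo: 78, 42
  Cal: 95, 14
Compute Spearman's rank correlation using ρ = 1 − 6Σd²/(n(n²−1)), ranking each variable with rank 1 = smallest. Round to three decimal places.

Ranks of variable 1: 4, 2, 1, 3, 5
Ranks of variable 2: 4, 2, 3, 5, 1
d = r₁ − r₂: 0, 0, -2, -2, 4
d²: 0, 0, 4, 4, 16; Σd² = 24
ρ = 1 − 6·24/(5·24) = 1 − 144/120 = -0.200

-0.200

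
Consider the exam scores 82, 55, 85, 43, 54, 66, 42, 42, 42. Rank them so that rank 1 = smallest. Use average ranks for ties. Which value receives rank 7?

66

Sorted (ascending): 42, 42, 42, 43, 54, 55, 66, 82, 85
The 3 values of 42 occupy positions 1–3 → average rank 2.
Rank 7 → value 66.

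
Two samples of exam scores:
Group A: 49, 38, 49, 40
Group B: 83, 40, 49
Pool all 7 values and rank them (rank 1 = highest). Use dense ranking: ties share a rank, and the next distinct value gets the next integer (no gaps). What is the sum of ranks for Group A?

11

Sorted (descending): 83, 49, 49, 49, 40, 40, 38
The 3 values of 49 share dense rank 2.
The 2 values of 40 share dense rank 3.
Remaining distinct values take the next consecutive integers.
Group A values → pooled ranks: 49→2, 38→4, 49→2, 40→3
Rank sum = 2 + 4 + 2 + 3 = 11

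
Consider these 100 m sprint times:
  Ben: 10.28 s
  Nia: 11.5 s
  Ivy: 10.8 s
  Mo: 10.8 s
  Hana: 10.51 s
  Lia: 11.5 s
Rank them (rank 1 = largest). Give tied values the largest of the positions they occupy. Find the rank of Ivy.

4

Sorted (descending): 11.5, 11.5, 10.8, 10.8, 10.51, 10.28
The 2 values of 11.5 occupy positions 1–2 → each gets rank 2.
The 2 values of 10.8 occupy positions 3–4 → each gets rank 4.
Ivy has value 10.8 s → rank 4.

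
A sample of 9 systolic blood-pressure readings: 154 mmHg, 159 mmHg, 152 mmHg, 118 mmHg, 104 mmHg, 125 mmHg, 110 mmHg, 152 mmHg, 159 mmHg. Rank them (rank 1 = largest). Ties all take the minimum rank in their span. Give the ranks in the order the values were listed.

Sorted (descending): 159, 159, 154, 152, 152, 125, 118, 110, 104
The 2 values of 159 occupy positions 1–2 → each gets rank 1.
The 2 values of 152 occupy positions 4–5 → each gets rank 4.

3, 1, 4, 7, 9, 6, 8, 4, 1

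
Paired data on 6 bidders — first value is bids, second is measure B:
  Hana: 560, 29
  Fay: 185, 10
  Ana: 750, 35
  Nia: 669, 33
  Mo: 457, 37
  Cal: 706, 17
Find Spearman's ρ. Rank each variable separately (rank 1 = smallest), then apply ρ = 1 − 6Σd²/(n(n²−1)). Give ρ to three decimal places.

0.257

Ranks of variable 1: 3, 1, 6, 4, 2, 5
Ranks of variable 2: 3, 1, 5, 4, 6, 2
d = r₁ − r₂: 0, 0, 1, 0, -4, 3
d²: 0, 0, 1, 0, 16, 9; Σd² = 26
ρ = 1 − 6·26/(6·35) = 1 − 156/210 = 0.257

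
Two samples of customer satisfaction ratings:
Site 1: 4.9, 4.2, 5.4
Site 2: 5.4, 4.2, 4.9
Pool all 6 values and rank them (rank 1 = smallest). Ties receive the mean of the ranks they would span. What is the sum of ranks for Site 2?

10.5

Sorted (ascending): 4.2, 4.2, 4.9, 4.9, 5.4, 5.4
The 2 values of 4.2 occupy positions 1–2 → average rank (1+2)/2 = 1.5.
The 2 values of 4.9 occupy positions 3–4 → average rank (3+4)/2 = 3.5.
The 2 values of 5.4 occupy positions 5–6 → average rank (5+6)/2 = 5.5.
Site 2 values → pooled ranks: 5.4→5.5, 4.2→1.5, 4.9→3.5
Rank sum = 5.5 + 1.5 + 3.5 = 10.5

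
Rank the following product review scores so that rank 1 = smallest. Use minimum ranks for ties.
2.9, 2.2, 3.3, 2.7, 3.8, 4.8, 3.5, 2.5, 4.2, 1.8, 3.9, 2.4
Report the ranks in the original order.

Sorted (ascending): 1.8, 2.2, 2.4, 2.5, 2.7, 2.9, 3.3, 3.5, 3.8, 3.9, 4.2, 4.8
No ties — each value takes its position as its rank.

6, 2, 7, 5, 9, 12, 8, 4, 11, 1, 10, 3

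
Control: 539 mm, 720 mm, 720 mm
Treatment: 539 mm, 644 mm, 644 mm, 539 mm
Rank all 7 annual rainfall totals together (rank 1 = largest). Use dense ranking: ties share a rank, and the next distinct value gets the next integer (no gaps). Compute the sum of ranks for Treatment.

Sorted (descending): 720, 720, 644, 644, 539, 539, 539
The 2 values of 720 share dense rank 1.
The 2 values of 644 share dense rank 2.
The 3 values of 539 share dense rank 3.
Treatment values → pooled ranks: 539→3, 644→2, 644→2, 539→3
Rank sum = 3 + 2 + 2 + 3 = 10

10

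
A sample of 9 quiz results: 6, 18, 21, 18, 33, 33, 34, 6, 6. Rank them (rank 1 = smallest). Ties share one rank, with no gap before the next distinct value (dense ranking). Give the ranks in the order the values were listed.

1, 2, 3, 2, 4, 4, 5, 1, 1

Sorted (ascending): 6, 6, 6, 18, 18, 21, 33, 33, 34
The 3 values of 6 share dense rank 1.
The 2 values of 18 share dense rank 2.
The 2 values of 33 share dense rank 4.
Remaining distinct values take the next consecutive integers.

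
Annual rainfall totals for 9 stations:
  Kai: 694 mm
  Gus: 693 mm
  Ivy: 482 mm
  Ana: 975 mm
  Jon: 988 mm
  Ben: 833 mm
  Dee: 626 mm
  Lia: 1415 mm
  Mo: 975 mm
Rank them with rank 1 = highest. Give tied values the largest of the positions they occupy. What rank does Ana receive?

Sorted (descending): 1415, 988, 975, 975, 833, 694, 693, 626, 482
The 2 values of 975 occupy positions 3–4 → each gets rank 4.
Ana has value 975 mm → rank 4.

4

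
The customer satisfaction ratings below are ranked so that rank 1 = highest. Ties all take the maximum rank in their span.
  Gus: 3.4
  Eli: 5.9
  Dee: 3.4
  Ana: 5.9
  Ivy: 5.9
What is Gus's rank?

5

Sorted (descending): 5.9, 5.9, 5.9, 3.4, 3.4
The 3 values of 5.9 occupy positions 1–3 → each gets rank 3.
The 2 values of 3.4 occupy positions 4–5 → each gets rank 5.
Gus has value 3.4 → rank 5.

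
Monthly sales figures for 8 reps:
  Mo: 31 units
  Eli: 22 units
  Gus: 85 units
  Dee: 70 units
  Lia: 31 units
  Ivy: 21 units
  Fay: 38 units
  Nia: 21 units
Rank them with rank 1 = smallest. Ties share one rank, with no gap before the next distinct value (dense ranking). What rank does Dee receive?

5

Sorted (ascending): 21, 21, 22, 31, 31, 38, 70, 85
The 2 values of 21 share dense rank 1.
The 2 values of 31 share dense rank 3.
Remaining distinct values take the next consecutive integers.
Dee has value 70 units → rank 5.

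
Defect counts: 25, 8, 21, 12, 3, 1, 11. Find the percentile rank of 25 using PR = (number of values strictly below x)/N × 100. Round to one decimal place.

N = 7.
Strictly below 25: 6. Equal to 25: 1.
PR = 6/7 × 100 = 85.7

85.7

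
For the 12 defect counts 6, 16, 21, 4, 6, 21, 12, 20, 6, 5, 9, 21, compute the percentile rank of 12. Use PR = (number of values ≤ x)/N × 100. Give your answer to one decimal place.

58.3

N = 12.
Strictly below 12: 6. Equal to 12: 1.
PR = 7/12 × 100 = 58.3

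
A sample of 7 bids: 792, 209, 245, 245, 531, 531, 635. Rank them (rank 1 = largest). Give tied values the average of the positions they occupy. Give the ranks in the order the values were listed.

1, 7, 5.5, 5.5, 3.5, 3.5, 2

Sorted (descending): 792, 635, 531, 531, 245, 245, 209
The 2 values of 531 occupy positions 3–4 → average rank (3+4)/2 = 3.5.
The 2 values of 245 occupy positions 5–6 → average rank (5+6)/2 = 5.5.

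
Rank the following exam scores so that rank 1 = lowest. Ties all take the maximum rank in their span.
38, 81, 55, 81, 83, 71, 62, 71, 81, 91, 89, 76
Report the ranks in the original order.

Sorted (ascending): 38, 55, 62, 71, 71, 76, 81, 81, 81, 83, 89, 91
The 2 values of 71 occupy positions 4–5 → each gets rank 5.
The 3 values of 81 occupy positions 7–9 → each gets rank 9.

1, 9, 2, 9, 10, 5, 3, 5, 9, 12, 11, 6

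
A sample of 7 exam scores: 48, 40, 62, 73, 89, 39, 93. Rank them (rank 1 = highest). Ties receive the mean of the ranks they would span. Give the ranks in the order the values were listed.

5, 6, 4, 3, 2, 7, 1

Sorted (descending): 93, 89, 73, 62, 48, 40, 39
No ties — each value takes its position as its rank.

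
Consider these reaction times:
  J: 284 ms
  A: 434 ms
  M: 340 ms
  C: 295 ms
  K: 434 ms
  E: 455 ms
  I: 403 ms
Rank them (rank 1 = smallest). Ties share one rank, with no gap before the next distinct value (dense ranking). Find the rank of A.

5

Sorted (ascending): 284, 295, 340, 403, 434, 434, 455
The 2 values of 434 share dense rank 5.
Remaining distinct values take the next consecutive integers.
A has value 434 ms → rank 5.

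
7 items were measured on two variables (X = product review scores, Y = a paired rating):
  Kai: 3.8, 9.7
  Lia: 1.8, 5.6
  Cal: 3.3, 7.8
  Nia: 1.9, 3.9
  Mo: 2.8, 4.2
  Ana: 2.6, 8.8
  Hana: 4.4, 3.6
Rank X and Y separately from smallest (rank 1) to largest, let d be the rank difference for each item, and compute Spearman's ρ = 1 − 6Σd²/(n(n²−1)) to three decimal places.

Ranks of variable 1: 6, 1, 5, 2, 4, 3, 7
Ranks of variable 2: 7, 4, 5, 2, 3, 6, 1
d = r₁ − r₂: -1, -3, 0, 0, 1, -3, 6
d²: 1, 9, 0, 0, 1, 9, 36; Σd² = 56
ρ = 1 − 6·56/(7·48) = 1 − 336/336 = 0.000

0.000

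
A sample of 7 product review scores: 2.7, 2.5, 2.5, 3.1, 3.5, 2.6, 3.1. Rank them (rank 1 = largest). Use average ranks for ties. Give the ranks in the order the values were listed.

Sorted (descending): 3.5, 3.1, 3.1, 2.7, 2.6, 2.5, 2.5
The 2 values of 3.1 occupy positions 2–3 → average rank (2+3)/2 = 2.5.
The 2 values of 2.5 occupy positions 6–7 → average rank (6+7)/2 = 6.5.

4, 6.5, 6.5, 2.5, 1, 5, 2.5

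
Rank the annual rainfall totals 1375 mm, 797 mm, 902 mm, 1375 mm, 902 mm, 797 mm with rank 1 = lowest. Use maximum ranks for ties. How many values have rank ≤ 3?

Sorted (ascending): 797, 797, 902, 902, 1375, 1375
The 2 values of 797 occupy positions 1–2 → each gets rank 2.
The 2 values of 902 occupy positions 3–4 → each gets rank 4.
The 2 values of 1375 occupy positions 5–6 → each gets rank 6.
Ranks ≤ 3: {2, 2} → 2 values.

2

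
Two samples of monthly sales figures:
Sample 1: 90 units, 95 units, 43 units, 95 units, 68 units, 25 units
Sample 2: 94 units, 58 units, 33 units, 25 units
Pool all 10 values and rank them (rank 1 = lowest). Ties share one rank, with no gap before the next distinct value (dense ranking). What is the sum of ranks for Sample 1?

31

Sorted (ascending): 25, 25, 33, 43, 58, 68, 90, 94, 95, 95
The 2 values of 25 share dense rank 1.
The 2 values of 95 share dense rank 8.
Remaining distinct values take the next consecutive integers.
Sample 1 values → pooled ranks: 90→6, 95→8, 43→3, 95→8, 68→5, 25→1
Rank sum = 6 + 8 + 3 + 8 + 5 + 1 = 31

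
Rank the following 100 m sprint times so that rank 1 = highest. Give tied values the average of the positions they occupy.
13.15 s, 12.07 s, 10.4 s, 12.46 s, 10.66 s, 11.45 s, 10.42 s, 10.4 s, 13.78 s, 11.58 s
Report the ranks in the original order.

2, 4, 9.5, 3, 7, 6, 8, 9.5, 1, 5

Sorted (descending): 13.78, 13.15, 12.46, 12.07, 11.58, 11.45, 10.66, 10.42, 10.4, 10.4
The 2 values of 10.4 occupy positions 9–10 → average rank (9+10)/2 = 9.5.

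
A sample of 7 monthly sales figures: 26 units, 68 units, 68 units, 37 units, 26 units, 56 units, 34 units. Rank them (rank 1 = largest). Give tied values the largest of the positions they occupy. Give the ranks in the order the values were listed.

7, 2, 2, 4, 7, 3, 5

Sorted (descending): 68, 68, 56, 37, 34, 26, 26
The 2 values of 68 occupy positions 1–2 → each gets rank 2.
The 2 values of 26 occupy positions 6–7 → each gets rank 7.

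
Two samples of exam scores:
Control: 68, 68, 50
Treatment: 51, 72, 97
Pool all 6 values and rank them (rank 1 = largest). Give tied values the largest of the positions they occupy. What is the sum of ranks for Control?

Sorted (descending): 97, 72, 68, 68, 51, 50
The 2 values of 68 occupy positions 3–4 → each gets rank 4.
Control values → pooled ranks: 68→4, 68→4, 50→6
Rank sum = 4 + 4 + 6 = 14

14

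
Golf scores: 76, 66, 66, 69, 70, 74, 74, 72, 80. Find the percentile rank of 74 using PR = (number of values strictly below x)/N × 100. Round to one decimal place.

N = 9.
Strictly below 74: 5. Equal to 74: 2.
PR = 5/9 × 100 = 55.6

55.6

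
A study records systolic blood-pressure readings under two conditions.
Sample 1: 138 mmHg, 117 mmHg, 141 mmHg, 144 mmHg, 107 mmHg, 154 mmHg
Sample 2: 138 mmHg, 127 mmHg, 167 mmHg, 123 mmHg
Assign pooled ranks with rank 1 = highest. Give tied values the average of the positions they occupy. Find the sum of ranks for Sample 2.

21.5

Sorted (descending): 167, 154, 144, 141, 138, 138, 127, 123, 117, 107
The 2 values of 138 occupy positions 5–6 → average rank (5+6)/2 = 5.5.
Sample 2 values → pooled ranks: 138→5.5, 127→7, 167→1, 123→8
Rank sum = 5.5 + 7 + 1 + 8 = 21.5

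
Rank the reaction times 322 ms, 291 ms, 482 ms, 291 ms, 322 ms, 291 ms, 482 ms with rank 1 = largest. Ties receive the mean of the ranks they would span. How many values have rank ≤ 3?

Sorted (descending): 482, 482, 322, 322, 291, 291, 291
The 2 values of 482 occupy positions 1–2 → average rank (1+2)/2 = 1.5.
The 2 values of 322 occupy positions 3–4 → average rank (3+4)/2 = 3.5.
The 3 values of 291 occupy positions 5–7 → average rank 6.
Ranks ≤ 3: {1.5, 1.5} → 2 values.

2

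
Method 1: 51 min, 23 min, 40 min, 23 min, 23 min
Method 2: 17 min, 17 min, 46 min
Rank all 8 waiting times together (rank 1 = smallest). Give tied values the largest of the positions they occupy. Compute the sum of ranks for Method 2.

Sorted (ascending): 17, 17, 23, 23, 23, 40, 46, 51
The 2 values of 17 occupy positions 1–2 → each gets rank 2.
The 3 values of 23 occupy positions 3–5 → each gets rank 5.
Method 2 values → pooled ranks: 17→2, 17→2, 46→7
Rank sum = 2 + 2 + 7 = 11

11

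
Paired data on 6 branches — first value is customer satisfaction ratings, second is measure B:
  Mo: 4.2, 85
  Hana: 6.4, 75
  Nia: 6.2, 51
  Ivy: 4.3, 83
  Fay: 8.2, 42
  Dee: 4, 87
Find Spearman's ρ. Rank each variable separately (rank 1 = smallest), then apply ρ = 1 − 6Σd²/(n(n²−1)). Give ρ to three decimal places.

Ranks of variable 1: 2, 5, 4, 3, 6, 1
Ranks of variable 2: 5, 3, 2, 4, 1, 6
d = r₁ − r₂: -3, 2, 2, -1, 5, -5
d²: 9, 4, 4, 1, 25, 25; Σd² = 68
ρ = 1 − 6·68/(6·35) = 1 − 408/210 = -0.943

-0.943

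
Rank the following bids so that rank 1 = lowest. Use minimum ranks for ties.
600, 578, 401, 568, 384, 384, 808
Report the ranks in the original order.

6, 5, 3, 4, 1, 1, 7

Sorted (ascending): 384, 384, 401, 568, 578, 600, 808
The 2 values of 384 occupy positions 1–2 → each gets rank 1.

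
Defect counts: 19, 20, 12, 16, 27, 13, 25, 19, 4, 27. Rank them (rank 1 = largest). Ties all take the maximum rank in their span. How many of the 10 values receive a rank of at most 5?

4

Sorted (descending): 27, 27, 25, 20, 19, 19, 16, 13, 12, 4
The 2 values of 27 occupy positions 1–2 → each gets rank 2.
The 2 values of 19 occupy positions 5–6 → each gets rank 6.
Ranks ≤ 5: {2, 2, 3, 4} → 4 values.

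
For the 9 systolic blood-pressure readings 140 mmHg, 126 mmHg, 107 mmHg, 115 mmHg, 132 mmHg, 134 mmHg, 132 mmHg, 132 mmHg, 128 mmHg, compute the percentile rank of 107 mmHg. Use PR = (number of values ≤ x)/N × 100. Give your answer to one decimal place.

N = 9.
Strictly below 107: 0. Equal to 107: 1.
PR = 1/9 × 100 = 11.1

11.1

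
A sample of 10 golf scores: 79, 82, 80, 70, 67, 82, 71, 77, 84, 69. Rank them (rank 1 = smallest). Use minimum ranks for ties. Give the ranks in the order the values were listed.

6, 8, 7, 3, 1, 8, 4, 5, 10, 2

Sorted (ascending): 67, 69, 70, 71, 77, 79, 80, 82, 82, 84
The 2 values of 82 occupy positions 8–9 → each gets rank 8.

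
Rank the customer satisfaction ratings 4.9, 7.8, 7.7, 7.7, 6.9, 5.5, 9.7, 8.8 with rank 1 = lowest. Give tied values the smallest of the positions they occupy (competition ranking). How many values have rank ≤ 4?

5

Sorted (ascending): 4.9, 5.5, 6.9, 7.7, 7.7, 7.8, 8.8, 9.7
The 2 values of 7.7 occupy positions 4–5 → each gets rank 4.
Ranks ≤ 4: {1, 2, 3, 4, 4} → 5 values.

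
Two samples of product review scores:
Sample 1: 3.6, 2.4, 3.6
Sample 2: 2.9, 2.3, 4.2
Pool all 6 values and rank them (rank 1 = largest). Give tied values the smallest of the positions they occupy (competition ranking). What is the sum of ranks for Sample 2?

11

Sorted (descending): 4.2, 3.6, 3.6, 2.9, 2.4, 2.3
The 2 values of 3.6 occupy positions 2–3 → each gets rank 2.
Sample 2 values → pooled ranks: 2.9→4, 2.3→6, 4.2→1
Rank sum = 4 + 6 + 1 = 11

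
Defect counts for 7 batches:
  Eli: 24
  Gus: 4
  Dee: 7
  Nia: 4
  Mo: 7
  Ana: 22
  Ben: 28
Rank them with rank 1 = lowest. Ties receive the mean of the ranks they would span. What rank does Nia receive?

Sorted (ascending): 4, 4, 7, 7, 22, 24, 28
The 2 values of 4 occupy positions 1–2 → average rank (1+2)/2 = 1.5.
The 2 values of 7 occupy positions 3–4 → average rank (3+4)/2 = 3.5.
Nia has value 4 → rank 1.5.

1.5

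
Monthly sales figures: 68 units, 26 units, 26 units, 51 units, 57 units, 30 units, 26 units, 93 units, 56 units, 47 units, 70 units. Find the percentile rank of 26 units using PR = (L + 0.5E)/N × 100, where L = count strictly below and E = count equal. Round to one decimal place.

N = 11.
Strictly below 26: 0. Equal to 26: 3.
PR = (0 + 0.5·3)/11 × 100 = 13.6

13.6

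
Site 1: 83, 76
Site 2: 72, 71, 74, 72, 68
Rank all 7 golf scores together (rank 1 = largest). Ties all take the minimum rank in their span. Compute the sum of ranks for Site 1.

Sorted (descending): 83, 76, 74, 72, 72, 71, 68
The 2 values of 72 occupy positions 4–5 → each gets rank 4.
Site 1 values → pooled ranks: 83→1, 76→2
Rank sum = 1 + 2 = 3

3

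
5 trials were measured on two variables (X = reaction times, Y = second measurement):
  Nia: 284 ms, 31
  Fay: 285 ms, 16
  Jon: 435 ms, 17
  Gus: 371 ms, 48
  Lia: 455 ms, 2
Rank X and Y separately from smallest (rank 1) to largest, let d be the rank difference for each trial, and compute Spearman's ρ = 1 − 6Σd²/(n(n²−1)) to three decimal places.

-0.500

Ranks of variable 1: 1, 2, 4, 3, 5
Ranks of variable 2: 4, 2, 3, 5, 1
d = r₁ − r₂: -3, 0, 1, -2, 4
d²: 9, 0, 1, 4, 16; Σd² = 30
ρ = 1 − 6·30/(5·24) = 1 − 180/120 = -0.500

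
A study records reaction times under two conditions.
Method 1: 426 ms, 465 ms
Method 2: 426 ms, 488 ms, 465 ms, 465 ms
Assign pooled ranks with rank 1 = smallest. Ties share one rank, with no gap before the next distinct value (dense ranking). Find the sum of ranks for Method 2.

8

Sorted (ascending): 426, 426, 465, 465, 465, 488
The 2 values of 426 share dense rank 1.
The 3 values of 465 share dense rank 2.
Remaining distinct values take the next consecutive integers.
Method 2 values → pooled ranks: 426→1, 488→3, 465→2, 465→2
Rank sum = 1 + 3 + 2 + 2 = 8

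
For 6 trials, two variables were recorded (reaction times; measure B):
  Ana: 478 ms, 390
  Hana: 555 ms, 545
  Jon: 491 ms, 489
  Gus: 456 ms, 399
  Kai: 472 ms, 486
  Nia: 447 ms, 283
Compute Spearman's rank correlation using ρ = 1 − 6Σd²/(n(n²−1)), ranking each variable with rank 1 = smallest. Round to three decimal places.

Ranks of variable 1: 4, 6, 5, 2, 3, 1
Ranks of variable 2: 2, 6, 5, 3, 4, 1
d = r₁ − r₂: 2, 0, 0, -1, -1, 0
d²: 4, 0, 0, 1, 1, 0; Σd² = 6
ρ = 1 − 6·6/(6·35) = 1 − 36/210 = 0.829

0.829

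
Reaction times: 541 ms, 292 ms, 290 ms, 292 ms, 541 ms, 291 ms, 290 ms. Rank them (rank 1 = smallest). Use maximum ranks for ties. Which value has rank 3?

291

Sorted (ascending): 290, 290, 291, 292, 292, 541, 541
The 2 values of 290 occupy positions 1–2 → each gets rank 2.
The 2 values of 292 occupy positions 4–5 → each gets rank 5.
The 2 values of 541 occupy positions 6–7 → each gets rank 7.
Rank 3 → value 291.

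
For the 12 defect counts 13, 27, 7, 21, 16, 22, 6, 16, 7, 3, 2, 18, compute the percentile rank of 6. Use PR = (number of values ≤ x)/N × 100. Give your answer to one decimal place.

N = 12.
Strictly below 6: 2. Equal to 6: 1.
PR = 3/12 × 100 = 25.0

25.0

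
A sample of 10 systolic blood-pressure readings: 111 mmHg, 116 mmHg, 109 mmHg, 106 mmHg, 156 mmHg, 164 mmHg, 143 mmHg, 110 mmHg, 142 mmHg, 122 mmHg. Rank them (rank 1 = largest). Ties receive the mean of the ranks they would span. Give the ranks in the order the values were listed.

Sorted (descending): 164, 156, 143, 142, 122, 116, 111, 110, 109, 106
No ties — each value takes its position as its rank.

7, 6, 9, 10, 2, 1, 3, 8, 4, 5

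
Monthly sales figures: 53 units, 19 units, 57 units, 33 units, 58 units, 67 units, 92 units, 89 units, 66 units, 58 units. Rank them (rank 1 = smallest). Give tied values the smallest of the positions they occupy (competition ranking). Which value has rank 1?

Sorted (ascending): 19, 33, 53, 57, 58, 58, 66, 67, 89, 92
The 2 values of 58 occupy positions 5–6 → each gets rank 5.
Rank 1 → value 19.

19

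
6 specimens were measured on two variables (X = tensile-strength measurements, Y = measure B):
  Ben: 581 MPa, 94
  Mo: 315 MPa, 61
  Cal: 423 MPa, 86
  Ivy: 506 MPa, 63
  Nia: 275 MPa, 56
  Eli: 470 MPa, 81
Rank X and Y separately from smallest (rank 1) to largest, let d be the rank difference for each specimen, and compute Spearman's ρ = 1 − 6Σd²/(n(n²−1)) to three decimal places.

0.771

Ranks of variable 1: 6, 2, 3, 5, 1, 4
Ranks of variable 2: 6, 2, 5, 3, 1, 4
d = r₁ − r₂: 0, 0, -2, 2, 0, 0
d²: 0, 0, 4, 4, 0, 0; Σd² = 8
ρ = 1 − 6·8/(6·35) = 1 − 48/210 = 0.771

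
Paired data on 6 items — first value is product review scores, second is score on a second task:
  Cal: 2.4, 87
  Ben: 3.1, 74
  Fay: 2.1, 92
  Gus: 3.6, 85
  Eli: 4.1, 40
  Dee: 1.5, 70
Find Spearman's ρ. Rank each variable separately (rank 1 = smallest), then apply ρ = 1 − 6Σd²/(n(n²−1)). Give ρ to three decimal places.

Ranks of variable 1: 3, 4, 2, 5, 6, 1
Ranks of variable 2: 5, 3, 6, 4, 1, 2
d = r₁ − r₂: -2, 1, -4, 1, 5, -1
d²: 4, 1, 16, 1, 25, 1; Σd² = 48
ρ = 1 − 6·48/(6·35) = 1 − 288/210 = -0.371

-0.371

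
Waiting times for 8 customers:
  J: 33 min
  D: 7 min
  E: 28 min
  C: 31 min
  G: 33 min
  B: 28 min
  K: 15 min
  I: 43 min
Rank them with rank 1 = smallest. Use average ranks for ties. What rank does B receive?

3.5

Sorted (ascending): 7, 15, 28, 28, 31, 33, 33, 43
The 2 values of 28 occupy positions 3–4 → average rank (3+4)/2 = 3.5.
The 2 values of 33 occupy positions 6–7 → average rank (6+7)/2 = 6.5.
B has value 28 min → rank 3.5.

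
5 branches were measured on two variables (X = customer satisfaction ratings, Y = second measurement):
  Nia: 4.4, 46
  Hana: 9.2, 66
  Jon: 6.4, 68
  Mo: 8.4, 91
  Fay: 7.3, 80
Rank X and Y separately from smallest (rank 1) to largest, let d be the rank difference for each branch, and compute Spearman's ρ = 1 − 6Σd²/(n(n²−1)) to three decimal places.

Ranks of variable 1: 1, 5, 2, 4, 3
Ranks of variable 2: 1, 2, 3, 5, 4
d = r₁ − r₂: 0, 3, -1, -1, -1
d²: 0, 9, 1, 1, 1; Σd² = 12
ρ = 1 − 6·12/(5·24) = 1 − 72/120 = 0.400

0.400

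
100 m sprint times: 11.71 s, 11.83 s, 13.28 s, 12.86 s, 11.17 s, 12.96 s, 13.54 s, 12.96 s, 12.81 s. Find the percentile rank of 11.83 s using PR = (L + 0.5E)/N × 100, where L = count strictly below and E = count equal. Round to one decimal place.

N = 9.
Strictly below 11.83: 2. Equal to 11.83: 1.
PR = (2 + 0.5·1)/9 × 100 = 27.8

27.8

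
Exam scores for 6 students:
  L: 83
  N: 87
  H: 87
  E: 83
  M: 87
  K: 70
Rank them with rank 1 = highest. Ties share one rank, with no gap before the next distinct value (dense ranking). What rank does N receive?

1

Sorted (descending): 87, 87, 87, 83, 83, 70
The 3 values of 87 share dense rank 1.
The 2 values of 83 share dense rank 2.
Remaining distinct values take the next consecutive integers.
N has value 87 → rank 1.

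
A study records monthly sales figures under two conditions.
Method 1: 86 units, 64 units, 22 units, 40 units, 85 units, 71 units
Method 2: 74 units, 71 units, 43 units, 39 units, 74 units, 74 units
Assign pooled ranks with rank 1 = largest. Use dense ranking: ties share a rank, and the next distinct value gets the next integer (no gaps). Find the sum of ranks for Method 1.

28

Sorted (descending): 86, 85, 74, 74, 74, 71, 71, 64, 43, 40, 39, 22
The 3 values of 74 share dense rank 3.
The 2 values of 71 share dense rank 4.
Remaining distinct values take the next consecutive integers.
Method 1 values → pooled ranks: 86→1, 64→5, 22→9, 40→7, 85→2, 71→4
Rank sum = 1 + 5 + 9 + 7 + 2 + 4 = 28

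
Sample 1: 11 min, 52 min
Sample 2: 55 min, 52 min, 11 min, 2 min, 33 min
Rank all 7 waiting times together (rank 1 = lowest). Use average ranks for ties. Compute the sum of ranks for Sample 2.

20

Sorted (ascending): 2, 11, 11, 33, 52, 52, 55
The 2 values of 11 occupy positions 2–3 → average rank (2+3)/2 = 2.5.
The 2 values of 52 occupy positions 5–6 → average rank (5+6)/2 = 5.5.
Sample 2 values → pooled ranks: 55→7, 52→5.5, 11→2.5, 2→1, 33→4
Rank sum = 7 + 5.5 + 2.5 + 1 + 4 = 20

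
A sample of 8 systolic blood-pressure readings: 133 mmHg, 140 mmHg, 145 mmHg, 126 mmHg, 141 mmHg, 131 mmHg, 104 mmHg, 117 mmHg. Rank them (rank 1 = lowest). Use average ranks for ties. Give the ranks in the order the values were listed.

Sorted (ascending): 104, 117, 126, 131, 133, 140, 141, 145
No ties — each value takes its position as its rank.

5, 6, 8, 3, 7, 4, 1, 2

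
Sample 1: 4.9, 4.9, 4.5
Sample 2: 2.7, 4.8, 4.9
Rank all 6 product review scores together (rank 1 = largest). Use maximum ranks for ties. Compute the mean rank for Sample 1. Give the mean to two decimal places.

Sorted (descending): 4.9, 4.9, 4.9, 4.8, 4.5, 2.7
The 3 values of 4.9 occupy positions 1–3 → each gets rank 3.
Sample 1 values → pooled ranks: 4.9→3, 4.9→3, 4.5→5
Mean rank = (3 + 3 + 5) / 3 = 3.67

3.67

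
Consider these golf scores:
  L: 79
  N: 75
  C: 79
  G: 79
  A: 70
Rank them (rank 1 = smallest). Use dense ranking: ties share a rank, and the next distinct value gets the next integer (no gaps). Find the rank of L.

Sorted (ascending): 70, 75, 79, 79, 79
The 3 values of 79 share dense rank 3.
Remaining distinct values take the next consecutive integers.
L has value 79 → rank 3.

3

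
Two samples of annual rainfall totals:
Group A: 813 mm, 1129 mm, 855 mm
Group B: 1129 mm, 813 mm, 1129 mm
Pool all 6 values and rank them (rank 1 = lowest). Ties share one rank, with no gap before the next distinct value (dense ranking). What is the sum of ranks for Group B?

Sorted (ascending): 813, 813, 855, 1129, 1129, 1129
The 2 values of 813 share dense rank 1.
The 3 values of 1129 share dense rank 3.
Remaining distinct values take the next consecutive integers.
Group B values → pooled ranks: 1129→3, 813→1, 1129→3
Rank sum = 3 + 1 + 3 = 7

7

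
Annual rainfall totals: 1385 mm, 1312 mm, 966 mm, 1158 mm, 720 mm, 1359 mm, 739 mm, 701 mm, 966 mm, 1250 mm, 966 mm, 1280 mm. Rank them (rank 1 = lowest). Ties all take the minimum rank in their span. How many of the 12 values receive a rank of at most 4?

6

Sorted (ascending): 701, 720, 739, 966, 966, 966, 1158, 1250, 1280, 1312, 1359, 1385
The 3 values of 966 occupy positions 4–6 → each gets rank 4.
Ranks ≤ 4: {1, 2, 3, 4, 4, 4} → 6 values.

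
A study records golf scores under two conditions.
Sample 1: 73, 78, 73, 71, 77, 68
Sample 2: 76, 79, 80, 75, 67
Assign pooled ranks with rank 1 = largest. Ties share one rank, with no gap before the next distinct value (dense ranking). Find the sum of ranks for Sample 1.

38

Sorted (descending): 80, 79, 78, 77, 76, 75, 73, 73, 71, 68, 67
The 2 values of 73 share dense rank 7.
Remaining distinct values take the next consecutive integers.
Sample 1 values → pooled ranks: 73→7, 78→3, 73→7, 71→8, 77→4, 68→9
Rank sum = 7 + 3 + 7 + 8 + 4 + 9 = 38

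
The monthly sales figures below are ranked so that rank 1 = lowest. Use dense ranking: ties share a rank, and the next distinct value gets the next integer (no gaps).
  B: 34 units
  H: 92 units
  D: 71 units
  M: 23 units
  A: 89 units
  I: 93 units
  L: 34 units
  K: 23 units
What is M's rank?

1

Sorted (ascending): 23, 23, 34, 34, 71, 89, 92, 93
The 2 values of 23 share dense rank 1.
The 2 values of 34 share dense rank 2.
Remaining distinct values take the next consecutive integers.
M has value 23 units → rank 1.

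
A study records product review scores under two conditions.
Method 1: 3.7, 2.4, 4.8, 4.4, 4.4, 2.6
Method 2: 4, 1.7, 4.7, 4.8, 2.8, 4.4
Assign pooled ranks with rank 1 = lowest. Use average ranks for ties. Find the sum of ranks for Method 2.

Sorted (ascending): 1.7, 2.4, 2.6, 2.8, 3.7, 4, 4.4, 4.4, 4.4, 4.7, 4.8, 4.8
The 3 values of 4.4 occupy positions 7–9 → average rank 8.
The 2 values of 4.8 occupy positions 11–12 → average rank (11+12)/2 = 11.5.
Method 2 values → pooled ranks: 4→6, 1.7→1, 4.7→10, 4.8→11.5, 2.8→4, 4.4→8
Rank sum = 6 + 1 + 10 + 11.5 + 4 + 8 = 40.5

40.5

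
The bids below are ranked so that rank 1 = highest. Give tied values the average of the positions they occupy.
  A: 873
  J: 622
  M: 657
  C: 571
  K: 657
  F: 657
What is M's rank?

Sorted (descending): 873, 657, 657, 657, 622, 571
The 3 values of 657 occupy positions 2–4 → average rank 3.
M has value 657 → rank 3.

3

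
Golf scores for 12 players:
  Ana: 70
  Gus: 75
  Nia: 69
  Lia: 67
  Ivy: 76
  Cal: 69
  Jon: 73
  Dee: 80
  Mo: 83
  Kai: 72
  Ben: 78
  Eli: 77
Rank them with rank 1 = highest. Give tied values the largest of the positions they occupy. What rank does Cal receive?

11

Sorted (descending): 83, 80, 78, 77, 76, 75, 73, 72, 70, 69, 69, 67
The 2 values of 69 occupy positions 10–11 → each gets rank 11.
Cal has value 69 → rank 11.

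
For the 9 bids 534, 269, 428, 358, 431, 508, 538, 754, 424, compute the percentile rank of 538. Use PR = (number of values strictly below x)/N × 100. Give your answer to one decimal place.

N = 9.
Strictly below 538: 7. Equal to 538: 1.
PR = 7/9 × 100 = 77.8

77.8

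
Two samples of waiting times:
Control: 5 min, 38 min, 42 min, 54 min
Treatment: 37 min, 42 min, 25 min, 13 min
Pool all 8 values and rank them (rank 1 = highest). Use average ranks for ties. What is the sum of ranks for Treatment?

Sorted (descending): 54, 42, 42, 38, 37, 25, 13, 5
The 2 values of 42 occupy positions 2–3 → average rank (2+3)/2 = 2.5.
Treatment values → pooled ranks: 37→5, 42→2.5, 25→6, 13→7
Rank sum = 5 + 2.5 + 6 + 7 = 20.5

20.5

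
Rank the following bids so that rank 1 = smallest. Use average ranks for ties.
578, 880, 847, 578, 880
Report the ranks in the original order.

1.5, 4.5, 3, 1.5, 4.5

Sorted (ascending): 578, 578, 847, 880, 880
The 2 values of 578 occupy positions 1–2 → average rank (1+2)/2 = 1.5.
The 2 values of 880 occupy positions 4–5 → average rank (4+5)/2 = 4.5.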